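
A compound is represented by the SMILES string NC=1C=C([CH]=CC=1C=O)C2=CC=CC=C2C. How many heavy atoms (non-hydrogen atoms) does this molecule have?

Every atom symbol written in the SMILES (organic subset) is one heavy atom; implicit H are not written.
Heavy atoms by element → C:14, N:1, O:1.
Total: 16.

16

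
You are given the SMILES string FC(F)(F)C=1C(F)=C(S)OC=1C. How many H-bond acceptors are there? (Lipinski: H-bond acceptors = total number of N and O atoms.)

1

N atoms: 0; O atoms: 1.
Lipinski HBA = 0 + 1 = 1.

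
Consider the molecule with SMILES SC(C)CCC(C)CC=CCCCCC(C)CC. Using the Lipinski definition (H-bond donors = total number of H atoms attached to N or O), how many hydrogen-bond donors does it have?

Donors: find every N or O and count the H atoms it carries.
  (no N or O atoms present)
Lipinski HBD = 0.

0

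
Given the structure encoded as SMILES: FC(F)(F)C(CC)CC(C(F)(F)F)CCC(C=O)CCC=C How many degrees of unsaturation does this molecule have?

2

Molecular formula: C15H22F6O.
DoU = (2C + 2 + N − H − X) / 2, where X is the halogen count and O/S are ignored.
    = (2·15 + 2 + 0 − 22 − 6) / 2 = 4 / 2 = 2.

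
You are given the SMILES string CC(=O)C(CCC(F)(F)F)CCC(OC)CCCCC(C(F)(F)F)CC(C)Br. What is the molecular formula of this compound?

Walk through each heavy atom and fill implicit hydrogens from standard valence (C 4, N 3, O 2, S 2, halogen 1):
  atom 1: C, bond orders sum to 1 (valence 4) → 3 H
  atom 2: C, bond orders sum to 4 (valence 4) → 0 H
  atom 3: O, bond orders sum to 2 (valence 2) → 0 H
  atom 4: C, bond orders sum to 3 (valence 4) → 1 H
  atom 5: C, bond orders sum to 2 (valence 4) → 2 H
  atom 6: C, bond orders sum to 2 (valence 4) → 2 H
  atom 7: C, bond orders sum to 4 (valence 4) → 0 H
  atom 8: F (halogen, monovalent) → 0 H
  atom 9: F (halogen, monovalent) → 0 H
  atom 10: F (halogen, monovalent) → 0 H
  atom 11: C, bond orders sum to 2 (valence 4) → 2 H
  atom 12: C, bond orders sum to 2 (valence 4) → 2 H
  atom 13: C, bond orders sum to 3 (valence 4) → 1 H
  atom 14: O, bond orders sum to 2 (valence 2) → 0 H
  atom 15: C, bond orders sum to 1 (valence 4) → 3 H
  atom 16: C, bond orders sum to 2 (valence 4) → 2 H
  atom 17: C, bond orders sum to 2 (valence 4) → 2 H
  atom 18: C, bond orders sum to 2 (valence 4) → 2 H
  atom 19: C, bond orders sum to 2 (valence 4) → 2 H
  atom 20: C, bond orders sum to 3 (valence 4) → 1 H
  atom 21: C, bond orders sum to 4 (valence 4) → 0 H
  atom 22: F (halogen, monovalent) → 0 H
  atom 23: F (halogen, monovalent) → 0 H
  atom 24: F (halogen, monovalent) → 0 H
  atom 25: C, bond orders sum to 2 (valence 4) → 2 H
  atom 26: C, bond orders sum to 3 (valence 4) → 1 H
  atom 27: C, bond orders sum to 1 (valence 4) → 3 H
  atom 28: Br (halogen, monovalent) → 0 H
Totals → C:19, H:31, Br:1, F:6, O:2.

C19H31BrF6O2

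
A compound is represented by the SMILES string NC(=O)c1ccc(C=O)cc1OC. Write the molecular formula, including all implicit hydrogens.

Walk through each heavy atom and fill implicit hydrogens from standard valence (C 4, N 3, O 2, S 2, halogen 1); for lowercase aromatic atoms, an aromatic c carries 1 H when it has two neighbours and 0 H with three, and aromatic n carries 0 H:
  atom 1: N, bond orders sum to 1 (valence 3) → 2 H
  atom 2: C, bond orders sum to 4 (valence 4) → 0 H
  atom 3: O, bond orders sum to 2 (valence 2) → 0 H
  atom 4: aromatic c, 3 neighbours → 0 H
  atom 5: aromatic c, 2 neighbours → 1 H
  atom 6: aromatic c, 2 neighbours → 1 H
  atom 7: aromatic c, 3 neighbours → 0 H
  atom 8: C, bond orders sum to 3 (valence 4) → 1 H
  atom 9: O, bond orders sum to 2 (valence 2) → 0 H
  atom 10: aromatic c, 2 neighbours → 1 H
  atom 11: aromatic c, 3 neighbours → 0 H
  atom 12: O, bond orders sum to 2 (valence 2) → 0 H
  atom 13: C, bond orders sum to 1 (valence 4) → 3 H
Totals → C:9, H:9, N:1, O:3.
In Hill order: C9H9NO3.

C9H9NO3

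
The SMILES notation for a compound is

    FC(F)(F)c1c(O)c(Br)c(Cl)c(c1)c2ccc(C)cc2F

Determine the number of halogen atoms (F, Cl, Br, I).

6

Halogen atoms appear at heavy-atom positions 1, 3, 4, 9, 11, 21 (1×Br, 1×Cl, 4×F).
Other groups present: 1 hydroxyl.
Halogen count: 6.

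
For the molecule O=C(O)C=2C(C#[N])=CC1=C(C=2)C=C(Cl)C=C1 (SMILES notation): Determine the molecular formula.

C12H6ClNO2

Walk through each heavy atom and fill implicit hydrogens from standard valence (C 4, N 3, O 2, S 2, halogen 1):
  atom 1: O, bond orders sum to 2 (valence 2) → 0 H
  atom 2: C, bond orders sum to 4 (valence 4) → 0 H
  atom 3: O, bond orders sum to 1 (valence 2) → 1 H
  atom 4: C, bond orders sum to 4 (valence 4) → 0 H
  atom 5: C, bond orders sum to 4 (valence 4) → 0 H
  atom 6: C, bond orders sum to 4 (valence 4) → 0 H
  atom 7: N with explicit H count 0
  atom 8: C, bond orders sum to 3 (valence 4) → 1 H
  atom 9: C, bond orders sum to 4 (valence 4) → 0 H
  atom 10: C, bond orders sum to 4 (valence 4) → 0 H
  atom 11: C, bond orders sum to 3 (valence 4) → 1 H
  atom 12: C, bond orders sum to 3 (valence 4) → 1 H
  atom 13: C, bond orders sum to 4 (valence 4) → 0 H
  atom 14: Cl (halogen, monovalent) → 0 H
  atom 15: C, bond orders sum to 3 (valence 4) → 1 H
  atom 16: C, bond orders sum to 3 (valence 4) → 1 H
Totals → C:12, H:6, Cl:1, N:1, O:2.
In Hill order: C12H6ClNO2.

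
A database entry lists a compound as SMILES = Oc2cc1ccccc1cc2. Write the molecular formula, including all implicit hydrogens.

C10H8O

Walk through each heavy atom and fill implicit hydrogens from standard valence (C 4, N 3, O 2, S 2, halogen 1); for lowercase aromatic atoms, an aromatic c carries 1 H when it has two neighbours and 0 H with three, and aromatic n carries 0 H:
  atom 1: O, bond orders sum to 1 (valence 2) → 1 H
  atom 2: aromatic c, 3 neighbours → 0 H
  atom 3: aromatic c, 2 neighbours → 1 H
  atom 4: aromatic c, 3 neighbours → 0 H
  atom 5: aromatic c, 2 neighbours → 1 H
  atom 6: aromatic c, 2 neighbours → 1 H
  atom 7: aromatic c, 2 neighbours → 1 H
  atom 8: aromatic c, 2 neighbours → 1 H
  atom 9: aromatic c, 3 neighbours → 0 H
  atom 10: aromatic c, 2 neighbours → 1 H
  atom 11: aromatic c, 2 neighbours → 1 H
Totals → C:10, H:8, O:1.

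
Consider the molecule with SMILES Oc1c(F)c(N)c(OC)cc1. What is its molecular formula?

Walk through each heavy atom and fill implicit hydrogens from standard valence (C 4, N 3, O 2, S 2, halogen 1); for lowercase aromatic atoms, an aromatic c carries 1 H when it has two neighbours and 0 H with three, and aromatic n carries 0 H:
  atom 1: O, bond orders sum to 1 (valence 2) → 1 H
  atom 2: aromatic c, 3 neighbours → 0 H
  atom 3: aromatic c, 3 neighbours → 0 H
  atom 4: F (halogen, monovalent) → 0 H
  atom 5: aromatic c, 3 neighbours → 0 H
  atom 6: N, bond orders sum to 1 (valence 3) → 2 H
  atom 7: aromatic c, 3 neighbours → 0 H
  atom 8: O, bond orders sum to 2 (valence 2) → 0 H
  atom 9: C, bond orders sum to 1 (valence 4) → 3 H
  atom 10: aromatic c, 2 neighbours → 1 H
  atom 11: aromatic c, 2 neighbours → 1 H
Totals → C:7, H:8, F:1, N:1, O:2.

C7H8FNO2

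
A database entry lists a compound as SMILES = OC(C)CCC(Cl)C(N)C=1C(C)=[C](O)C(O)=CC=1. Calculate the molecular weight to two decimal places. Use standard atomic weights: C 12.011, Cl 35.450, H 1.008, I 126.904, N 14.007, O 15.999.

273.76 g/mol

First, the molecular formula is C13H20ClNO3 (counting implicit H from valence).
  C: 13 × 12.011 = 156.143
  Cl: 1 × 35.450 = 35.450
  H: 20 × 1.008 = 20.160
  N: 1 × 14.007 = 14.007
  O: 3 × 15.999 = 47.997
Sum: 13×12.011 + 1×35.450 + 20×1.008 + 1×14.007 + 3×15.999 = 273.757 → 273.76 g/mol.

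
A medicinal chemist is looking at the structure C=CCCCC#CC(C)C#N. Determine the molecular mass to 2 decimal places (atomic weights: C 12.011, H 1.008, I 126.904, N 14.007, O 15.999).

147.22 g/mol

First, the molecular formula is C10H13N (counting implicit H from valence).
  C: 10 × 12.011 = 120.110
  H: 13 × 1.008 = 13.104
  N: 1 × 14.007 = 14.007
Sum: 10×12.011 + 13×1.008 + 1×14.007 = 147.221 → 147.22 g/mol.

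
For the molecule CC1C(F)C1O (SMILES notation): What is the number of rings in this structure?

1

In SMILES, each pair of matching ring-closure digits denotes one ring-closing bond; the number of such bonds equals the number of independent rings.
Ring-closure bonds here: 1.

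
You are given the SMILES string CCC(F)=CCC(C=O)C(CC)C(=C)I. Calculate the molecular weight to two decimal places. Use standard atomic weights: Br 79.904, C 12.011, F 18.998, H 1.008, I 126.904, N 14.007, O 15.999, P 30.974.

First, the molecular formula is C12H18FIO (counting implicit H from valence).
  C: 12 × 12.011 = 144.132
  F: 1 × 18.998 = 18.998
  H: 18 × 1.008 = 18.144
  I: 1 × 126.904 = 126.904
  O: 1 × 15.999 = 15.999
Sum: 12×12.011 + 1×18.998 + 18×1.008 + 1×126.904 + 1×15.999 = 324.177 → 324.18 g/mol.

324.18 g/mol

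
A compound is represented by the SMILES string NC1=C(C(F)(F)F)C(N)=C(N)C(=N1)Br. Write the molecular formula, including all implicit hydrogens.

Walk through each heavy atom and fill implicit hydrogens from standard valence (C 4, N 3, O 2, S 2, halogen 1):
  atom 1: N, bond orders sum to 1 (valence 3) → 2 H
  atom 2: C, bond orders sum to 4 (valence 4) → 0 H
  atom 3: C, bond orders sum to 4 (valence 4) → 0 H
  atom 4: C, bond orders sum to 4 (valence 4) → 0 H
  atom 5: F (halogen, monovalent) → 0 H
  atom 6: F (halogen, monovalent) → 0 H
  atom 7: F (halogen, monovalent) → 0 H
  atom 8: C, bond orders sum to 4 (valence 4) → 0 H
  atom 9: N, bond orders sum to 1 (valence 3) → 2 H
  atom 10: C, bond orders sum to 4 (valence 4) → 0 H
  atom 11: N, bond orders sum to 1 (valence 3) → 2 H
  atom 12: C, bond orders sum to 4 (valence 4) → 0 H
  atom 13: N, bond orders sum to 3 (valence 3) → 0 H
  atom 14: Br (halogen, monovalent) → 0 H
Totals → C:6, H:6, Br:1, F:3, N:4.

C6H6BrF3N4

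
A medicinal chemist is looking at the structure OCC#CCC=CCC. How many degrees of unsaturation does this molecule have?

Degree of unsaturation = (number of rings) + (number of π bonds).
Ring closures in the SMILES: 0.
π bonds: 1 double bond (each 1 DoU), 1 triple bond (each 2 DoU) → 3 DoU from unsaturation.
Total DoU = 0 + 3 = 3.

3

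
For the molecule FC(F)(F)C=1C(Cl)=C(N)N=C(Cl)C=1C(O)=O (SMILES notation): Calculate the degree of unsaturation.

5

Molecular formula: C7H3Cl2F3N2O2.
DoU = (2C + 2 + N − H − X) / 2, where X is the halogen count and O/S are ignored.
    = (2·7 + 2 + 2 − 3 − 5) / 2 = 10 / 2 = 5.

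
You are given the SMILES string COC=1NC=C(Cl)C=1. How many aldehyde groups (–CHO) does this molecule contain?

0

Scan the SMILES for the aldehyde motif — none present.
Groups that are present: 1 ether.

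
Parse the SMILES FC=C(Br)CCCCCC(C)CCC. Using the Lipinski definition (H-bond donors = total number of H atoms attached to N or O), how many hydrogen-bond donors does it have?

0

Donors: find every N or O and count the H atoms it carries.
  (no N or O atoms present)
Lipinski HBD = 0.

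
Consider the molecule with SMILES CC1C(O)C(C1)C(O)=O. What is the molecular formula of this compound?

C6H10O3

Walk through each heavy atom and fill implicit hydrogens from standard valence (C 4, N 3, O 2, S 2, halogen 1):
  atom 1: C, bond orders sum to 1 (valence 4) → 3 H
  atom 2: C, bond orders sum to 3 (valence 4) → 1 H
  atom 3: C, bond orders sum to 3 (valence 4) → 1 H
  atom 4: O, bond orders sum to 1 (valence 2) → 1 H
  atom 5: C, bond orders sum to 3 (valence 4) → 1 H
  atom 6: C, bond orders sum to 2 (valence 4) → 2 H
  atom 7: C, bond orders sum to 4 (valence 4) → 0 H
  atom 8: O, bond orders sum to 1 (valence 2) → 1 H
  atom 9: O, bond orders sum to 2 (valence 2) → 0 H
Totals → C:6, H:10, O:3.
In Hill order: C6H10O3.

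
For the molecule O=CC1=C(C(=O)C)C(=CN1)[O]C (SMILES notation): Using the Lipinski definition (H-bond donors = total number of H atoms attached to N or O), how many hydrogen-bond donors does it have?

1

Donors: find every N or O and count the H atoms it carries.
  atom 1 (O): bond orders sum to 2 → 0 H
  atom 6 (O): bond orders sum to 2 → 0 H
  atom 10 (N): bond orders sum to 2 → 1 H
  atom 11 (O): bond orders sum to 2 → 0 H
Lipinski HBD = 1.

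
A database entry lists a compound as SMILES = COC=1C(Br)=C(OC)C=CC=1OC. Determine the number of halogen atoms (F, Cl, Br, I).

1

Halogen atoms appear at heavy-atom position 5 (1×Br).
Other groups present: 3 ether.
Halogen count: 1.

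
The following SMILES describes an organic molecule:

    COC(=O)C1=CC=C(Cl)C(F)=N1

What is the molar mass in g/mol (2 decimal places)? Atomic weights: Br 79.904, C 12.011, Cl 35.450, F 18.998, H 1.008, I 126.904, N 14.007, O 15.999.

189.57 g/mol

First, the molecular formula is C7H5ClFNO2 (counting implicit H from valence).
  C: 7 × 12.011 = 84.077
  Cl: 1 × 35.450 = 35.450
  F: 1 × 18.998 = 18.998
  H: 5 × 1.008 = 5.040
  N: 1 × 14.007 = 14.007
  O: 2 × 15.999 = 31.998
Sum: 7×12.011 + 1×35.450 + 1×18.998 + 5×1.008 + 1×14.007 + 2×15.999 = 189.570 → 189.57 g/mol.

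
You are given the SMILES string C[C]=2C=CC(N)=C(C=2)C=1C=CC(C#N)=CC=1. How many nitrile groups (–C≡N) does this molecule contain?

The nitrile motif appears at heavy-atom position 13 in the SMILES.
Other groups present: 1 primary amine.
Nitrile count: 1.

1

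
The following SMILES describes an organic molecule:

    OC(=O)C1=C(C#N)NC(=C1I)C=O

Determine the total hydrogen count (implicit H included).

Walk through each heavy atom and fill implicit hydrogens from standard valence (C 4, N 3, O 2, S 2, halogen 1):
  atom 1: O, bond orders sum to 1 (valence 2) → 1 H
  atom 2: C, bond orders sum to 4 (valence 4) → 0 H
  atom 3: O, bond orders sum to 2 (valence 2) → 0 H
  atom 4: C, bond orders sum to 4 (valence 4) → 0 H
  atom 5: C, bond orders sum to 4 (valence 4) → 0 H
  atom 6: C, bond orders sum to 4 (valence 4) → 0 H
  atom 7: N, bond orders sum to 3 (valence 3) → 0 H
  atom 8: N, bond orders sum to 2 (valence 3) → 1 H
  atom 9: C, bond orders sum to 4 (valence 4) → 0 H
  atom 10: C, bond orders sum to 4 (valence 4) → 0 H
  atom 11: I (halogen, monovalent) → 0 H
  atom 12: C, bond orders sum to 3 (valence 4) → 1 H
  atom 13: O, bond orders sum to 2 (valence 2) → 0 H
Total hydrogens: 3.

3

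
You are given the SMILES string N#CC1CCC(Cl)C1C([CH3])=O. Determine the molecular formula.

C8H10ClNO

Walk through each heavy atom and fill implicit hydrogens from standard valence (C 4, N 3, O 2, S 2, halogen 1):
  atom 1: N, bond orders sum to 3 (valence 3) → 0 H
  atom 2: C, bond orders sum to 4 (valence 4) → 0 H
  atom 3: C, bond orders sum to 3 (valence 4) → 1 H
  atom 4: C, bond orders sum to 2 (valence 4) → 2 H
  atom 5: C, bond orders sum to 2 (valence 4) → 2 H
  atom 6: C, bond orders sum to 3 (valence 4) → 1 H
  atom 7: Cl (halogen, monovalent) → 0 H
  atom 8: C, bond orders sum to 3 (valence 4) → 1 H
  atom 9: C, bond orders sum to 4 (valence 4) → 0 H
  atom 10: C with explicit H count 3
  atom 11: O, bond orders sum to 2 (valence 2) → 0 H
Totals → C:8, H:10, Cl:1, N:1, O:1.
In Hill order: C8H10ClNO.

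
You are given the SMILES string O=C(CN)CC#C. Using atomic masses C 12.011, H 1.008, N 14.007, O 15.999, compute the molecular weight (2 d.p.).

97.12 g/mol

First, the molecular formula is C5H7NO (counting implicit H from valence).
  C: 5 × 12.011 = 60.055
  H: 7 × 1.008 = 7.056
  N: 1 × 14.007 = 14.007
  O: 1 × 15.999 = 15.999
Sum: 5×12.011 + 7×1.008 + 1×14.007 + 1×15.999 = 97.117 → 97.12 g/mol.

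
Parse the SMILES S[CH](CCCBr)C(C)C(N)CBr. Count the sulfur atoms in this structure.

Scan the SMILES for S atoms (remember two-letter symbols like Cl and Br are single atoms).
Sulfur count: 1.

1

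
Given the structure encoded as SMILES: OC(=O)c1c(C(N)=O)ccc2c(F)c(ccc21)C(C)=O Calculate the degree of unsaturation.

Molecular formula: C14H10FNO4.
DoU = (2C + 2 + N − H − X) / 2, where X is the halogen count and O/S are ignored.
    = (2·14 + 2 + 1 − 10 − 1) / 2 = 20 / 2 = 10.

10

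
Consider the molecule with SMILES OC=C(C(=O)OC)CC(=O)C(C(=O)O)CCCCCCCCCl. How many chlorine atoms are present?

1

Scan the SMILES for Cl atoms (remember two-letter symbols like Cl and Br are single atoms).
Chlorine count: 1.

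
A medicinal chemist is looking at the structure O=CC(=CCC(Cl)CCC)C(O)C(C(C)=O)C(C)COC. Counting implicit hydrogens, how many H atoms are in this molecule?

27

Walk through each heavy atom and fill implicit hydrogens from standard valence (C 4, N 3, O 2, S 2, halogen 1):
  atom 1: O, bond orders sum to 2 (valence 2) → 0 H
  atom 2: C, bond orders sum to 3 (valence 4) → 1 H
  atom 3: C, bond orders sum to 4 (valence 4) → 0 H
  atom 4: C, bond orders sum to 3 (valence 4) → 1 H
  atom 5: C, bond orders sum to 2 (valence 4) → 2 H
  atom 6: C, bond orders sum to 3 (valence 4) → 1 H
  atom 7: Cl (halogen, monovalent) → 0 H
  atom 8: C, bond orders sum to 2 (valence 4) → 2 H
  atom 9: C, bond orders sum to 2 (valence 4) → 2 H
  atom 10: C, bond orders sum to 1 (valence 4) → 3 H
  atom 11: C, bond orders sum to 3 (valence 4) → 1 H
  atom 12: O, bond orders sum to 1 (valence 2) → 1 H
  atom 13: C, bond orders sum to 3 (valence 4) → 1 H
  atom 14: C, bond orders sum to 4 (valence 4) → 0 H
  atom 15: C, bond orders sum to 1 (valence 4) → 3 H
  atom 16: O, bond orders sum to 2 (valence 2) → 0 H
  atom 17: C, bond orders sum to 3 (valence 4) → 1 H
  atom 18: C, bond orders sum to 1 (valence 4) → 3 H
  atom 19: C, bond orders sum to 2 (valence 4) → 2 H
  atom 20: O, bond orders sum to 2 (valence 2) → 0 H
  atom 21: C, bond orders sum to 1 (valence 4) → 3 H
Total hydrogens: 27.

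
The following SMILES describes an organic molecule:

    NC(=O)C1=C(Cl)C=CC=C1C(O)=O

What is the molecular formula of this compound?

Walk through each heavy atom and fill implicit hydrogens from standard valence (C 4, N 3, O 2, S 2, halogen 1):
  atom 1: N, bond orders sum to 1 (valence 3) → 2 H
  atom 2: C, bond orders sum to 4 (valence 4) → 0 H
  atom 3: O, bond orders sum to 2 (valence 2) → 0 H
  atom 4: C, bond orders sum to 4 (valence 4) → 0 H
  atom 5: C, bond orders sum to 4 (valence 4) → 0 H
  atom 6: Cl (halogen, monovalent) → 0 H
  atom 7: C, bond orders sum to 3 (valence 4) → 1 H
  atom 8: C, bond orders sum to 3 (valence 4) → 1 H
  atom 9: C, bond orders sum to 3 (valence 4) → 1 H
  atom 10: C, bond orders sum to 4 (valence 4) → 0 H
  atom 11: C, bond orders sum to 4 (valence 4) → 0 H
  atom 12: O, bond orders sum to 1 (valence 2) → 1 H
  atom 13: O, bond orders sum to 2 (valence 2) → 0 H
Totals → C:8, H:6, Cl:1, N:1, O:3.
In Hill order: C8H6ClNO3.

C8H6ClNO3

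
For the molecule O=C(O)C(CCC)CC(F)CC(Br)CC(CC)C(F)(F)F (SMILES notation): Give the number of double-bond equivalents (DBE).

1

Molecular formula: C14H23BrF4O2.
DoU = (2C + 2 + N − H − X) / 2, where X is the halogen count and O/S are ignored.
    = (2·14 + 2 + 0 − 23 − 5) / 2 = 2 / 2 = 1.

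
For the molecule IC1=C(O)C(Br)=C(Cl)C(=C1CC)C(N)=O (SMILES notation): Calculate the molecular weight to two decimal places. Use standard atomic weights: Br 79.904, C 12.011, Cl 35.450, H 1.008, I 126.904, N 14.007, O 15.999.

404.43 g/mol

First, the molecular formula is C9H8BrClINO2 (counting implicit H from valence).
  Br: 1 × 79.904 = 79.904
  C: 9 × 12.011 = 108.099
  Cl: 1 × 35.450 = 35.450
  H: 8 × 1.008 = 8.064
  I: 1 × 126.904 = 126.904
  N: 1 × 14.007 = 14.007
  O: 2 × 15.999 = 31.998
Sum: 1×79.904 + 9×12.011 + 1×35.450 + 8×1.008 + 1×126.904 + 1×14.007 + 2×15.999 = 404.426 → 404.43 g/mol.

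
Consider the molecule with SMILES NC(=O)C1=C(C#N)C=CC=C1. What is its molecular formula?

Walk through each heavy atom and fill implicit hydrogens from standard valence (C 4, N 3, O 2, S 2, halogen 1):
  atom 1: N, bond orders sum to 1 (valence 3) → 2 H
  atom 2: C, bond orders sum to 4 (valence 4) → 0 H
  atom 3: O, bond orders sum to 2 (valence 2) → 0 H
  atom 4: C, bond orders sum to 4 (valence 4) → 0 H
  atom 5: C, bond orders sum to 4 (valence 4) → 0 H
  atom 6: C, bond orders sum to 4 (valence 4) → 0 H
  atom 7: N, bond orders sum to 3 (valence 3) → 0 H
  atom 8: C, bond orders sum to 3 (valence 4) → 1 H
  atom 9: C, bond orders sum to 3 (valence 4) → 1 H
  atom 10: C, bond orders sum to 3 (valence 4) → 1 H
  atom 11: C, bond orders sum to 3 (valence 4) → 1 H
Totals → C:8, H:6, N:2, O:1.
In Hill order: C8H6N2O.

C8H6N2O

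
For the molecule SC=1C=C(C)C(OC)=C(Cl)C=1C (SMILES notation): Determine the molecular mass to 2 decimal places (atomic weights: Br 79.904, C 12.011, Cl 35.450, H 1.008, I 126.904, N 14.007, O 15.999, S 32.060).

First, the molecular formula is C9H11ClOS (counting implicit H from valence).
  C: 9 × 12.011 = 108.099
  Cl: 1 × 35.450 = 35.450
  H: 11 × 1.008 = 11.088
  O: 1 × 15.999 = 15.999
  S: 1 × 32.060 = 32.060
Sum: 9×12.011 + 1×35.450 + 11×1.008 + 1×15.999 + 1×32.060 = 202.696 → 202.70 g/mol.

202.70 g/mol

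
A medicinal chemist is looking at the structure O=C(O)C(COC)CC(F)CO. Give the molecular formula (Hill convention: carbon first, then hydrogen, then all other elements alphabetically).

C7H13FO4

Walk through each heavy atom and fill implicit hydrogens from standard valence (C 4, N 3, O 2, S 2, halogen 1):
  atom 1: O, bond orders sum to 2 (valence 2) → 0 H
  atom 2: C, bond orders sum to 4 (valence 4) → 0 H
  atom 3: O, bond orders sum to 1 (valence 2) → 1 H
  atom 4: C, bond orders sum to 3 (valence 4) → 1 H
  atom 5: C, bond orders sum to 2 (valence 4) → 2 H
  atom 6: O, bond orders sum to 2 (valence 2) → 0 H
  atom 7: C, bond orders sum to 1 (valence 4) → 3 H
  atom 8: C, bond orders sum to 2 (valence 4) → 2 H
  atom 9: C, bond orders sum to 3 (valence 4) → 1 H
  atom 10: F (halogen, monovalent) → 0 H
  atom 11: C, bond orders sum to 2 (valence 4) → 2 H
  atom 12: O, bond orders sum to 1 (valence 2) → 1 H
Totals → C:7, H:13, F:1, O:4.
In Hill order: C7H13FO4.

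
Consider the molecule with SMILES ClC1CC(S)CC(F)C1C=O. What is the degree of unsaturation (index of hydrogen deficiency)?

2

Molecular formula: C7H10ClFOS.
DoU = (2C + 2 + N − H − X) / 2, where X is the halogen count and O/S are ignored.
    = (2·7 + 2 + 0 − 10 − 2) / 2 = 4 / 2 = 2.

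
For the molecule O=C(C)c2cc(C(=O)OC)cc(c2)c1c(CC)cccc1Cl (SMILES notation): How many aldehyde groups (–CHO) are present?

0

Scan the SMILES for the aldehyde motif — none present.
Groups that are present: 1 ester, 1 ketone.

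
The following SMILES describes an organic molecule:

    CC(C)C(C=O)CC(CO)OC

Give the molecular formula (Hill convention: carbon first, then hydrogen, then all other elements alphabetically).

C9H18O3

Walk through each heavy atom and fill implicit hydrogens from standard valence (C 4, N 3, O 2, S 2, halogen 1):
  atom 1: C, bond orders sum to 1 (valence 4) → 3 H
  atom 2: C, bond orders sum to 3 (valence 4) → 1 H
  atom 3: C, bond orders sum to 1 (valence 4) → 3 H
  atom 4: C, bond orders sum to 3 (valence 4) → 1 H
  atom 5: C, bond orders sum to 3 (valence 4) → 1 H
  atom 6: O, bond orders sum to 2 (valence 2) → 0 H
  atom 7: C, bond orders sum to 2 (valence 4) → 2 H
  atom 8: C, bond orders sum to 3 (valence 4) → 1 H
  atom 9: C, bond orders sum to 2 (valence 4) → 2 H
  atom 10: O, bond orders sum to 1 (valence 2) → 1 H
  atom 11: O, bond orders sum to 2 (valence 2) → 0 H
  atom 12: C, bond orders sum to 1 (valence 4) → 3 H
Totals → C:9, H:18, O:3.
In Hill order: C9H18O3.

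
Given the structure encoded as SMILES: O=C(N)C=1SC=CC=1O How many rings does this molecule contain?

1

In SMILES, each pair of matching ring-closure digits denotes one ring-closing bond; the number of such bonds equals the number of independent rings.
Ring-closure bonds here: 1.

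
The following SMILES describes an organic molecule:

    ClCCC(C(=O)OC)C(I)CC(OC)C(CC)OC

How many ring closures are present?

In SMILES, each pair of matching ring-closure digits denotes one ring-closing bond; the number of such bonds equals the number of independent rings.
Ring-closure bonds here: 0.

0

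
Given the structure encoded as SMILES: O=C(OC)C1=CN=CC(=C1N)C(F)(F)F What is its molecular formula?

C8H7F3N2O2

Walk through each heavy atom and fill implicit hydrogens from standard valence (C 4, N 3, O 2, S 2, halogen 1):
  atom 1: O, bond orders sum to 2 (valence 2) → 0 H
  atom 2: C, bond orders sum to 4 (valence 4) → 0 H
  atom 3: O, bond orders sum to 2 (valence 2) → 0 H
  atom 4: C, bond orders sum to 1 (valence 4) → 3 H
  atom 5: C, bond orders sum to 4 (valence 4) → 0 H
  atom 6: C, bond orders sum to 3 (valence 4) → 1 H
  atom 7: N, bond orders sum to 3 (valence 3) → 0 H
  atom 8: C, bond orders sum to 3 (valence 4) → 1 H
  atom 9: C, bond orders sum to 4 (valence 4) → 0 H
  atom 10: C, bond orders sum to 4 (valence 4) → 0 H
  atom 11: N, bond orders sum to 1 (valence 3) → 2 H
  atom 12: C, bond orders sum to 4 (valence 4) → 0 H
  atom 13: F (halogen, monovalent) → 0 H
  atom 14: F (halogen, monovalent) → 0 H
  atom 15: F (halogen, monovalent) → 0 H
Totals → C:8, H:7, F:3, N:2, O:2.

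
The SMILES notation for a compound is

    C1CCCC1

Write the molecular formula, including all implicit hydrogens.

C5H10

Walk through each heavy atom and fill implicit hydrogens from standard valence (C 4, N 3, O 2, S 2, halogen 1):
  atom 1: C, bond orders sum to 2 (valence 4) → 2 H
  atom 2: C, bond orders sum to 2 (valence 4) → 2 H
  atom 3: C, bond orders sum to 2 (valence 4) → 2 H
  atom 4: C, bond orders sum to 2 (valence 4) → 2 H
  atom 5: C, bond orders sum to 2 (valence 4) → 2 H
Totals → C:5, H:10.
In Hill order: C5H10.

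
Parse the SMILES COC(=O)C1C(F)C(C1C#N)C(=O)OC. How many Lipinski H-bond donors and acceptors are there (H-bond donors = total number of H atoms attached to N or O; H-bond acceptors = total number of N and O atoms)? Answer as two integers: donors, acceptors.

0, 5

Donors: find every N or O and count the H atoms it carries.
  atom 2 (O): bond orders sum to 2 → 0 H
  atom 4 (O): bond orders sum to 2 → 0 H
  atom 11 (N): bond orders sum to 3 → 0 H
  atom 13 (O): bond orders sum to 2 → 0 H
  atom 14 (O): bond orders sum to 2 → 0 H
Lipinski HBD = 0.
Acceptors: N atoms = 1, O atoms = 4 → HBA = 5.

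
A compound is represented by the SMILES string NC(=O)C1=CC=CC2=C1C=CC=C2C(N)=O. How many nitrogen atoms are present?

Scan the SMILES for N atoms (remember two-letter symbols like Cl and Br are single atoms).
Nitrogen count: 2.

2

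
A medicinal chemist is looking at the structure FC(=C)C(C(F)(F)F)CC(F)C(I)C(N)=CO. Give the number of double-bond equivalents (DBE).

Molecular formula: C9H11F5INO.
DoU = (2C + 2 + N − H − X) / 2, where X is the halogen count and O/S are ignored.
    = (2·9 + 2 + 1 − 11 − 6) / 2 = 4 / 2 = 2.

2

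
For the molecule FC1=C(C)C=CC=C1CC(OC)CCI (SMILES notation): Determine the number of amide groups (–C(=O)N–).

Scan the SMILES for the amide motif — none present.
Groups that are present: 1 ether.

0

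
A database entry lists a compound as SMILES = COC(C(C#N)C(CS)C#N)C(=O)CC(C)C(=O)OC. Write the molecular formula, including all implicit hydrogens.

Walk through each heavy atom and fill implicit hydrogens from standard valence (C 4, N 3, O 2, S 2, halogen 1):
  atom 1: C, bond orders sum to 1 (valence 4) → 3 H
  atom 2: O, bond orders sum to 2 (valence 2) → 0 H
  atom 3: C, bond orders sum to 3 (valence 4) → 1 H
  atom 4: C, bond orders sum to 3 (valence 4) → 1 H
  atom 5: C, bond orders sum to 4 (valence 4) → 0 H
  atom 6: N, bond orders sum to 3 (valence 3) → 0 H
  atom 7: C, bond orders sum to 3 (valence 4) → 1 H
  atom 8: C, bond orders sum to 2 (valence 4) → 2 H
  atom 9: S, bond orders sum to 1 (valence 2) → 1 H
  atom 10: C, bond orders sum to 4 (valence 4) → 0 H
  atom 11: N, bond orders sum to 3 (valence 3) → 0 H
  atom 12: C, bond orders sum to 4 (valence 4) → 0 H
  atom 13: O, bond orders sum to 2 (valence 2) → 0 H
  atom 14: C, bond orders sum to 2 (valence 4) → 2 H
  atom 15: C, bond orders sum to 3 (valence 4) → 1 H
  atom 16: C, bond orders sum to 1 (valence 4) → 3 H
  atom 17: C, bond orders sum to 4 (valence 4) → 0 H
  atom 18: O, bond orders sum to 2 (valence 2) → 0 H
  atom 19: O, bond orders sum to 2 (valence 2) → 0 H
  atom 20: C, bond orders sum to 1 (valence 4) → 3 H
Totals → C:13, H:18, N:2, O:4, S:1.
In Hill order: C13H18N2O4S.

C13H18N2O4S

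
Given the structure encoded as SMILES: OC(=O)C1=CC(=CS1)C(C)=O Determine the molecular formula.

Walk through each heavy atom and fill implicit hydrogens from standard valence (C 4, N 3, O 2, S 2, halogen 1):
  atom 1: O, bond orders sum to 1 (valence 2) → 1 H
  atom 2: C, bond orders sum to 4 (valence 4) → 0 H
  atom 3: O, bond orders sum to 2 (valence 2) → 0 H
  atom 4: C, bond orders sum to 4 (valence 4) → 0 H
  atom 5: C, bond orders sum to 3 (valence 4) → 1 H
  atom 6: C, bond orders sum to 4 (valence 4) → 0 H
  atom 7: C, bond orders sum to 3 (valence 4) → 1 H
  atom 8: S, bond orders sum to 2 (valence 2) → 0 H
  atom 9: C, bond orders sum to 4 (valence 4) → 0 H
  atom 10: C, bond orders sum to 1 (valence 4) → 3 H
  atom 11: O, bond orders sum to 2 (valence 2) → 0 H
Totals → C:7, H:6, O:3, S:1.

C7H6O3S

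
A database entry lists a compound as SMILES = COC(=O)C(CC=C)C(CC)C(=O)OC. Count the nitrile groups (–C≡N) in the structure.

Scan the SMILES for the nitrile motif — none present.
Groups that are present: 1 alkene, 2 ester.

0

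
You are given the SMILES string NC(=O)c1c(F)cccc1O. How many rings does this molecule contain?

In SMILES, each pair of matching ring-closure digits denotes one ring-closing bond; the number of such bonds equals the number of independent rings.
Ring-closure bonds here: 1.

1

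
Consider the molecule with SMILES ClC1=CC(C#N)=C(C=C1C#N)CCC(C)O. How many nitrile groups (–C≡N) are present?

2

The nitrile motif appears at heavy-atom positions 5, 10 in the SMILES.
Other groups present: 1 hydroxyl.
Nitrile count: 2.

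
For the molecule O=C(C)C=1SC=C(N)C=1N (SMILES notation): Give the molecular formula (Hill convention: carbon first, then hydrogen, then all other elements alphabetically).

Walk through each heavy atom and fill implicit hydrogens from standard valence (C 4, N 3, O 2, S 2, halogen 1):
  atom 1: O, bond orders sum to 2 (valence 2) → 0 H
  atom 2: C, bond orders sum to 4 (valence 4) → 0 H
  atom 3: C, bond orders sum to 1 (valence 4) → 3 H
  atom 4: C, bond orders sum to 4 (valence 4) → 0 H
  atom 5: S, bond orders sum to 2 (valence 2) → 0 H
  atom 6: C, bond orders sum to 3 (valence 4) → 1 H
  atom 7: C, bond orders sum to 4 (valence 4) → 0 H
  atom 8: N, bond orders sum to 1 (valence 3) → 2 H
  atom 9: C, bond orders sum to 4 (valence 4) → 0 H
  atom 10: N, bond orders sum to 1 (valence 3) → 2 H
Totals → C:6, H:8, N:2, O:1, S:1.
In Hill order: C6H8N2OS.

C6H8N2OS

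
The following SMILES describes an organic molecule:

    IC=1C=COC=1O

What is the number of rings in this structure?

1

In SMILES, each pair of matching ring-closure digits denotes one ring-closing bond; the number of such bonds equals the number of independent rings.
Ring-closure bonds here: 1.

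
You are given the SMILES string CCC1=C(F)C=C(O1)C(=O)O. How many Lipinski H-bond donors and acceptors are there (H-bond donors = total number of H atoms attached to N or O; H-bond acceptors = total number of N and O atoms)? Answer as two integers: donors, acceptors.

Donors: find every N or O and count the H atoms it carries.
  atom 8 (O): bond orders sum to 2 → 0 H
  atom 10 (O): bond orders sum to 2 → 0 H
  atom 11 (O): bond orders sum to 1 → 1 H
Lipinski HBD = 1.
Acceptors: N atoms = 0, O atoms = 3 → HBA = 3.

1, 3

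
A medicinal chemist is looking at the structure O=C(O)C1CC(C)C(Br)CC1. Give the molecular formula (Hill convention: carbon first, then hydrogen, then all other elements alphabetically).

C8H13BrO2

Walk through each heavy atom and fill implicit hydrogens from standard valence (C 4, N 3, O 2, S 2, halogen 1):
  atom 1: O, bond orders sum to 2 (valence 2) → 0 H
  atom 2: C, bond orders sum to 4 (valence 4) → 0 H
  atom 3: O, bond orders sum to 1 (valence 2) → 1 H
  atom 4: C, bond orders sum to 3 (valence 4) → 1 H
  atom 5: C, bond orders sum to 2 (valence 4) → 2 H
  atom 6: C, bond orders sum to 3 (valence 4) → 1 H
  atom 7: C, bond orders sum to 1 (valence 4) → 3 H
  atom 8: C, bond orders sum to 3 (valence 4) → 1 H
  atom 9: Br (halogen, monovalent) → 0 H
  atom 10: C, bond orders sum to 2 (valence 4) → 2 H
  atom 11: C, bond orders sum to 2 (valence 4) → 2 H
Totals → C:8, H:13, Br:1, O:2.
In Hill order: C8H13BrO2.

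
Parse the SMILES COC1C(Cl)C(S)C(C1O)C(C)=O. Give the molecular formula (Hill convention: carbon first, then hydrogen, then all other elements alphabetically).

C8H13ClO3S

Walk through each heavy atom and fill implicit hydrogens from standard valence (C 4, N 3, O 2, S 2, halogen 1):
  atom 1: C, bond orders sum to 1 (valence 4) → 3 H
  atom 2: O, bond orders sum to 2 (valence 2) → 0 H
  atom 3: C, bond orders sum to 3 (valence 4) → 1 H
  atom 4: C, bond orders sum to 3 (valence 4) → 1 H
  atom 5: Cl (halogen, monovalent) → 0 H
  atom 6: C, bond orders sum to 3 (valence 4) → 1 H
  atom 7: S, bond orders sum to 1 (valence 2) → 1 H
  atom 8: C, bond orders sum to 3 (valence 4) → 1 H
  atom 9: C, bond orders sum to 3 (valence 4) → 1 H
  atom 10: O, bond orders sum to 1 (valence 2) → 1 H
  atom 11: C, bond orders sum to 4 (valence 4) → 0 H
  atom 12: C, bond orders sum to 1 (valence 4) → 3 H
  atom 13: O, bond orders sum to 2 (valence 2) → 0 H
Totals → C:8, H:13, Cl:1, O:3, S:1.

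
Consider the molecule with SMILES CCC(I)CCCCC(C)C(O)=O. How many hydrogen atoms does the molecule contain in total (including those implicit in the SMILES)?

19

Walk through each heavy atom and fill implicit hydrogens from standard valence (C 4, N 3, O 2, S 2, halogen 1):
  atom 1: C, bond orders sum to 1 (valence 4) → 3 H
  atom 2: C, bond orders sum to 2 (valence 4) → 2 H
  atom 3: C, bond orders sum to 3 (valence 4) → 1 H
  atom 4: I (halogen, monovalent) → 0 H
  atom 5: C, bond orders sum to 2 (valence 4) → 2 H
  atom 6: C, bond orders sum to 2 (valence 4) → 2 H
  atom 7: C, bond orders sum to 2 (valence 4) → 2 H
  atom 8: C, bond orders sum to 2 (valence 4) → 2 H
  atom 9: C, bond orders sum to 3 (valence 4) → 1 H
  atom 10: C, bond orders sum to 1 (valence 4) → 3 H
  atom 11: C, bond orders sum to 4 (valence 4) → 0 H
  atom 12: O, bond orders sum to 1 (valence 2) → 1 H
  atom 13: O, bond orders sum to 2 (valence 2) → 0 H
Total hydrogens: 19.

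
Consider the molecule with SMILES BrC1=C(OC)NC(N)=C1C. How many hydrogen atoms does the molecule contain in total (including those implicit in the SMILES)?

Walk through each heavy atom and fill implicit hydrogens from standard valence (C 4, N 3, O 2, S 2, halogen 1):
  atom 1: Br (halogen, monovalent) → 0 H
  atom 2: C, bond orders sum to 4 (valence 4) → 0 H
  atom 3: C, bond orders sum to 4 (valence 4) → 0 H
  atom 4: O, bond orders sum to 2 (valence 2) → 0 H
  atom 5: C, bond orders sum to 1 (valence 4) → 3 H
  atom 6: N, bond orders sum to 2 (valence 3) → 1 H
  atom 7: C, bond orders sum to 4 (valence 4) → 0 H
  atom 8: N, bond orders sum to 1 (valence 3) → 2 H
  atom 9: C, bond orders sum to 4 (valence 4) → 0 H
  atom 10: C, bond orders sum to 1 (valence 4) → 3 H
Total hydrogens: 9.

9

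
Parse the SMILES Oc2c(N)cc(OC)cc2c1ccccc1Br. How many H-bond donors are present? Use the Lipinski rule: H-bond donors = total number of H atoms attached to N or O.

3

Donors: find every N or O and count the H atoms it carries.
  atom 1 (O): bond orders sum to 1 → 1 H
  atom 4 (N): bond orders sum to 1 → 2 H
  atom 7 (O): bond orders sum to 2 → 0 H
Lipinski HBD = 3.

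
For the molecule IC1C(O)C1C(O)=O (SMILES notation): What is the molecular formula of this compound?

C4H5IO3

Walk through each heavy atom and fill implicit hydrogens from standard valence (C 4, N 3, O 2, S 2, halogen 1):
  atom 1: I (halogen, monovalent) → 0 H
  atom 2: C, bond orders sum to 3 (valence 4) → 1 H
  atom 3: C, bond orders sum to 3 (valence 4) → 1 H
  atom 4: O, bond orders sum to 1 (valence 2) → 1 H
  atom 5: C, bond orders sum to 3 (valence 4) → 1 H
  atom 6: C, bond orders sum to 4 (valence 4) → 0 H
  atom 7: O, bond orders sum to 1 (valence 2) → 1 H
  atom 8: O, bond orders sum to 2 (valence 2) → 0 H
Totals → C:4, H:5, I:1, O:3.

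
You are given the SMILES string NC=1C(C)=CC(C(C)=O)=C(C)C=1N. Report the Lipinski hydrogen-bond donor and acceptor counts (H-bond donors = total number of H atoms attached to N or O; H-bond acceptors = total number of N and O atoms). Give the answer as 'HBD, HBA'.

4, 3

Donors: find every N or O and count the H atoms it carries.
  atom 1 (N): bond orders sum to 1 → 2 H
  atom 9 (O): bond orders sum to 2 → 0 H
  atom 13 (N): bond orders sum to 1 → 2 H
Lipinski HBD = 4.
Acceptors: N atoms = 2, O atoms = 1 → HBA = 3.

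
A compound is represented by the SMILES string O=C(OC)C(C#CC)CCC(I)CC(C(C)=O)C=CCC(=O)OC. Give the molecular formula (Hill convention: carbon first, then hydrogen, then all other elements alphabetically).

Walk through each heavy atom and fill implicit hydrogens from standard valence (C 4, N 3, O 2, S 2, halogen 1):
  atom 1: O, bond orders sum to 2 (valence 2) → 0 H
  atom 2: C, bond orders sum to 4 (valence 4) → 0 H
  atom 3: O, bond orders sum to 2 (valence 2) → 0 H
  atom 4: C, bond orders sum to 1 (valence 4) → 3 H
  atom 5: C, bond orders sum to 3 (valence 4) → 1 H
  atom 6: C, bond orders sum to 4 (valence 4) → 0 H
  atom 7: C, bond orders sum to 4 (valence 4) → 0 H
  atom 8: C, bond orders sum to 1 (valence 4) → 3 H
  atom 9: C, bond orders sum to 2 (valence 4) → 2 H
  atom 10: C, bond orders sum to 2 (valence 4) → 2 H
  atom 11: C, bond orders sum to 3 (valence 4) → 1 H
  atom 12: I (halogen, monovalent) → 0 H
  atom 13: C, bond orders sum to 2 (valence 4) → 2 H
  atom 14: C, bond orders sum to 3 (valence 4) → 1 H
  atom 15: C, bond orders sum to 4 (valence 4) → 0 H
  atom 16: C, bond orders sum to 1 (valence 4) → 3 H
  atom 17: O, bond orders sum to 2 (valence 2) → 0 H
  atom 18: C, bond orders sum to 3 (valence 4) → 1 H
  atom 19: C, bond orders sum to 3 (valence 4) → 1 H
  atom 20: C, bond orders sum to 2 (valence 4) → 2 H
  atom 21: C, bond orders sum to 4 (valence 4) → 0 H
  atom 22: O, bond orders sum to 2 (valence 2) → 0 H
  atom 23: O, bond orders sum to 2 (valence 2) → 0 H
  atom 24: C, bond orders sum to 1 (valence 4) → 3 H
Totals → C:18, H:25, I:1, O:5.
In Hill order: C18H25IO5.

C18H25IO5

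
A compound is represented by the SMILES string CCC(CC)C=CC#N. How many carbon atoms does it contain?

Count every carbon token in the SMILES (each C, including those in ring-closure positions and inside branches).
Carbon count: 8.

8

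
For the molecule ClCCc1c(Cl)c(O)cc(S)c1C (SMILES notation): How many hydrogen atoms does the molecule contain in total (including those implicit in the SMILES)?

Walk through each heavy atom and fill implicit hydrogens from standard valence (C 4, N 3, O 2, S 2, halogen 1); for lowercase aromatic atoms, an aromatic c carries 1 H when it has two neighbours and 0 H with three, and aromatic n carries 0 H:
  atom 1: Cl (halogen, monovalent) → 0 H
  atom 2: C, bond orders sum to 2 (valence 4) → 2 H
  atom 3: C, bond orders sum to 2 (valence 4) → 2 H
  atom 4: aromatic c, 3 neighbours → 0 H
  atom 5: aromatic c, 3 neighbours → 0 H
  atom 6: Cl (halogen, monovalent) → 0 H
  atom 7: aromatic c, 3 neighbours → 0 H
  atom 8: O, bond orders sum to 1 (valence 2) → 1 H
  atom 9: aromatic c, 2 neighbours → 1 H
  atom 10: aromatic c, 3 neighbours → 0 H
  atom 11: S, bond orders sum to 1 (valence 2) → 1 H
  atom 12: aromatic c, 3 neighbours → 0 H
  atom 13: C, bond orders sum to 1 (valence 4) → 3 H
Total hydrogens: 10.

10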